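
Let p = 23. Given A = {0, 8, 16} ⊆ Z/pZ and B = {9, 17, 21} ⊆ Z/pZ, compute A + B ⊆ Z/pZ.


Work in Z/23Z: reduce every sum a + b modulo 23.
Enumerate all 9 pairs:
a = 0: 0+9=9, 0+17=17, 0+21=21
a = 8: 8+9=17, 8+17=2, 8+21=6
a = 16: 16+9=2, 16+17=10, 16+21=14
Distinct residues collected: {2, 6, 9, 10, 14, 17, 21}
|A + B| = 7 (out of 23 total residues).

A + B = {2, 6, 9, 10, 14, 17, 21}


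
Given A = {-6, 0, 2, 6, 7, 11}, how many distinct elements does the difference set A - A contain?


A - A = {a - a' : a, a' ∈ A}; |A| = 6.
Bounds: 2|A|-1 ≤ |A - A| ≤ |A|² - |A| + 1, i.e. 11 ≤ |A - A| ≤ 31.
Note: 0 ∈ A - A always (from a - a). The set is symmetric: if d ∈ A - A then -d ∈ A - A.
Enumerate nonzero differences d = a - a' with a > a' (then include -d):
Positive differences: {1, 2, 4, 5, 6, 7, 8, 9, 11, 12, 13, 17}
Full difference set: {0} ∪ (positive diffs) ∪ (negative diffs).
|A - A| = 1 + 2·12 = 25 (matches direct enumeration: 25).

|A - A| = 25


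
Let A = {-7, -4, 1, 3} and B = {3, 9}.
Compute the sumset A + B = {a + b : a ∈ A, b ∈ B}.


A + B = {a + b : a ∈ A, b ∈ B}.
Enumerate all |A|·|B| = 4·2 = 8 pairs (a, b) and collect distinct sums.
a = -7: -7+3=-4, -7+9=2
a = -4: -4+3=-1, -4+9=5
a = 1: 1+3=4, 1+9=10
a = 3: 3+3=6, 3+9=12
Collecting distinct sums: A + B = {-4, -1, 2, 4, 5, 6, 10, 12}
|A + B| = 8

A + B = {-4, -1, 2, 4, 5, 6, 10, 12}


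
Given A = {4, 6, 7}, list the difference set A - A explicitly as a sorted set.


A - A = {a - a' : a, a' ∈ A}.
Compute a - a' for each ordered pair (a, a'):
a = 4: 4-4=0, 4-6=-2, 4-7=-3
a = 6: 6-4=2, 6-6=0, 6-7=-1
a = 7: 7-4=3, 7-6=1, 7-7=0
Collecting distinct values (and noting 0 appears from a-a):
A - A = {-3, -2, -1, 0, 1, 2, 3}
|A - A| = 7

A - A = {-3, -2, -1, 0, 1, 2, 3}


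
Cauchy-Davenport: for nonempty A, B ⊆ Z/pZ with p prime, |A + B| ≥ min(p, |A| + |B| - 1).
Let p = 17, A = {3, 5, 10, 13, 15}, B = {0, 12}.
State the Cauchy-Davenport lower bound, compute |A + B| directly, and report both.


Cauchy-Davenport: |A + B| ≥ min(p, |A| + |B| - 1) for A, B nonempty in Z/pZ.
|A| = 5, |B| = 2, p = 17.
CD lower bound = min(17, 5 + 2 - 1) = min(17, 6) = 6.
Compute A + B mod 17 directly:
a = 3: 3+0=3, 3+12=15
a = 5: 5+0=5, 5+12=0
a = 10: 10+0=10, 10+12=5
a = 13: 13+0=13, 13+12=8
a = 15: 15+0=15, 15+12=10
A + B = {0, 3, 5, 8, 10, 13, 15}, so |A + B| = 7.
Verify: 7 ≥ 6? Yes ✓.

CD lower bound = 6, actual |A + B| = 7.


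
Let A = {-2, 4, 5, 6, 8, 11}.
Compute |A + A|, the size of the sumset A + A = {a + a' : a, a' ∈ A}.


A + A = {a + a' : a, a' ∈ A}; |A| = 6.
General bounds: 2|A| - 1 ≤ |A + A| ≤ |A|(|A|+1)/2, i.e. 11 ≤ |A + A| ≤ 21.
Lower bound 2|A|-1 is attained iff A is an arithmetic progression.
Enumerate sums a + a' for a ≤ a' (symmetric, so this suffices):
a = -2: -2+-2=-4, -2+4=2, -2+5=3, -2+6=4, -2+8=6, -2+11=9
a = 4: 4+4=8, 4+5=9, 4+6=10, 4+8=12, 4+11=15
a = 5: 5+5=10, 5+6=11, 5+8=13, 5+11=16
a = 6: 6+6=12, 6+8=14, 6+11=17
a = 8: 8+8=16, 8+11=19
a = 11: 11+11=22
Distinct sums: {-4, 2, 3, 4, 6, 8, 9, 10, 11, 12, 13, 14, 15, 16, 17, 19, 22}
|A + A| = 17

|A + A| = 17


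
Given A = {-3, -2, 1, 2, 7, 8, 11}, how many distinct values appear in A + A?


A + A = {a + a' : a, a' ∈ A}; |A| = 7.
General bounds: 2|A| - 1 ≤ |A + A| ≤ |A|(|A|+1)/2, i.e. 13 ≤ |A + A| ≤ 28.
Lower bound 2|A|-1 is attained iff A is an arithmetic progression.
Enumerate sums a + a' for a ≤ a' (symmetric, so this suffices):
a = -3: -3+-3=-6, -3+-2=-5, -3+1=-2, -3+2=-1, -3+7=4, -3+8=5, -3+11=8
a = -2: -2+-2=-4, -2+1=-1, -2+2=0, -2+7=5, -2+8=6, -2+11=9
a = 1: 1+1=2, 1+2=3, 1+7=8, 1+8=9, 1+11=12
a = 2: 2+2=4, 2+7=9, 2+8=10, 2+11=13
a = 7: 7+7=14, 7+8=15, 7+11=18
a = 8: 8+8=16, 8+11=19
a = 11: 11+11=22
Distinct sums: {-6, -5, -4, -2, -1, 0, 2, 3, 4, 5, 6, 8, 9, 10, 12, 13, 14, 15, 16, 18, 19, 22}
|A + A| = 22

|A + A| = 22


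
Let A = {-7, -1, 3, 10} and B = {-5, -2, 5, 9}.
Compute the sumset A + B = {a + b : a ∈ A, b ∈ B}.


A + B = {a + b : a ∈ A, b ∈ B}.
Enumerate all |A|·|B| = 4·4 = 16 pairs (a, b) and collect distinct sums.
a = -7: -7+-5=-12, -7+-2=-9, -7+5=-2, -7+9=2
a = -1: -1+-5=-6, -1+-2=-3, -1+5=4, -1+9=8
a = 3: 3+-5=-2, 3+-2=1, 3+5=8, 3+9=12
a = 10: 10+-5=5, 10+-2=8, 10+5=15, 10+9=19
Collecting distinct sums: A + B = {-12, -9, -6, -3, -2, 1, 2, 4, 5, 8, 12, 15, 19}
|A + B| = 13

A + B = {-12, -9, -6, -3, -2, 1, 2, 4, 5, 8, 12, 15, 19}


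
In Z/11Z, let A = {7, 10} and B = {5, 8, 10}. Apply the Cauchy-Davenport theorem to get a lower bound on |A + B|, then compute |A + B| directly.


Cauchy-Davenport: |A + B| ≥ min(p, |A| + |B| - 1) for A, B nonempty in Z/pZ.
|A| = 2, |B| = 3, p = 11.
CD lower bound = min(11, 2 + 3 - 1) = min(11, 4) = 4.
Compute A + B mod 11 directly:
a = 7: 7+5=1, 7+8=4, 7+10=6
a = 10: 10+5=4, 10+8=7, 10+10=9
A + B = {1, 4, 6, 7, 9}, so |A + B| = 5.
Verify: 5 ≥ 4? Yes ✓.

CD lower bound = 4, actual |A + B| = 5.


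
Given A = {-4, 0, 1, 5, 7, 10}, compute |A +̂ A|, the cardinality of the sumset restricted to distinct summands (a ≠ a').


Restricted sumset: A +̂ A = {a + a' : a ∈ A, a' ∈ A, a ≠ a'}.
Equivalently, take A + A and drop any sum 2a that is achievable ONLY as a + a for a ∈ A (i.e. sums representable only with equal summands).
Enumerate pairs (a, a') with a < a' (symmetric, so each unordered pair gives one sum; this covers all a ≠ a'):
  -4 + 0 = -4
  -4 + 1 = -3
  -4 + 5 = 1
  -4 + 7 = 3
  -4 + 10 = 6
  0 + 1 = 1
  0 + 5 = 5
  0 + 7 = 7
  0 + 10 = 10
  1 + 5 = 6
  1 + 7 = 8
  1 + 10 = 11
  5 + 7 = 12
  5 + 10 = 15
  7 + 10 = 17
Collected distinct sums: {-4, -3, 1, 3, 5, 6, 7, 8, 10, 11, 12, 15, 17}
|A +̂ A| = 13
(Reference bound: |A +̂ A| ≥ 2|A| - 3 for |A| ≥ 2, with |A| = 6 giving ≥ 9.)

|A +̂ A| = 13


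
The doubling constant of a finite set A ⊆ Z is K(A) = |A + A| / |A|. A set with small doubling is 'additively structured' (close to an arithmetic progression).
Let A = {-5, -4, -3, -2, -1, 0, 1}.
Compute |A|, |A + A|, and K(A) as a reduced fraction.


|A| = 7.
Compute A + A by enumerating all 49 pairs.
A + A = {-10, -9, -8, -7, -6, -5, -4, -3, -2, -1, 0, 1, 2}, so |A + A| = 13.
K = |A + A| / |A| = 13/7 (already in lowest terms) ≈ 1.8571.
Reference: AP of size 7 gives K = 13/7 ≈ 1.8571; a fully generic set of size 7 gives K ≈ 4.0000.

|A| = 7, |A + A| = 13, K = 13/7.


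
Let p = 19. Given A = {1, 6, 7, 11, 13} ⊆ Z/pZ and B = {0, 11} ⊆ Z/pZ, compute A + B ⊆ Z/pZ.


Work in Z/19Z: reduce every sum a + b modulo 19.
Enumerate all 10 pairs:
a = 1: 1+0=1, 1+11=12
a = 6: 6+0=6, 6+11=17
a = 7: 7+0=7, 7+11=18
a = 11: 11+0=11, 11+11=3
a = 13: 13+0=13, 13+11=5
Distinct residues collected: {1, 3, 5, 6, 7, 11, 12, 13, 17, 18}
|A + B| = 10 (out of 19 total residues).

A + B = {1, 3, 5, 6, 7, 11, 12, 13, 17, 18}


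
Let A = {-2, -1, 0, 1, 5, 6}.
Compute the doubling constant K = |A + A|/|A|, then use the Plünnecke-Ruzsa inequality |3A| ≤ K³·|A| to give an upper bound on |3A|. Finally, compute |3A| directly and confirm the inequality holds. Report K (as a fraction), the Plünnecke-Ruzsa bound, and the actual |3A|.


|A| = 6.
Step 1: Compute A + A by enumerating all 36 pairs.
A + A = {-4, -3, -2, -1, 0, 1, 2, 3, 4, 5, 6, 7, 10, 11, 12}, so |A + A| = 15.
Step 2: Doubling constant K = |A + A|/|A| = 15/6 = 15/6 ≈ 2.5000.
Step 3: Plünnecke-Ruzsa gives |3A| ≤ K³·|A| = (2.5000)³ · 6 ≈ 93.7500.
Step 4: Compute 3A = A + A + A directly by enumerating all triples (a,b,c) ∈ A³; |3A| = 24.
Step 5: Check 24 ≤ 93.7500? Yes ✓.

K = 15/6, Plünnecke-Ruzsa bound K³|A| ≈ 93.7500, |3A| = 24, inequality holds.


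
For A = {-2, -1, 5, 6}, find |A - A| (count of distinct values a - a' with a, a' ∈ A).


A - A = {a - a' : a, a' ∈ A}; |A| = 4.
Bounds: 2|A|-1 ≤ |A - A| ≤ |A|² - |A| + 1, i.e. 7 ≤ |A - A| ≤ 13.
Note: 0 ∈ A - A always (from a - a). The set is symmetric: if d ∈ A - A then -d ∈ A - A.
Enumerate nonzero differences d = a - a' with a > a' (then include -d):
Positive differences: {1, 6, 7, 8}
Full difference set: {0} ∪ (positive diffs) ∪ (negative diffs).
|A - A| = 1 + 2·4 = 9 (matches direct enumeration: 9).

|A - A| = 9


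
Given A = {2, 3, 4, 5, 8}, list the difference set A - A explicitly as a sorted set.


A - A = {a - a' : a, a' ∈ A}.
Compute a - a' for each ordered pair (a, a'):
a = 2: 2-2=0, 2-3=-1, 2-4=-2, 2-5=-3, 2-8=-6
a = 3: 3-2=1, 3-3=0, 3-4=-1, 3-5=-2, 3-8=-5
a = 4: 4-2=2, 4-3=1, 4-4=0, 4-5=-1, 4-8=-4
a = 5: 5-2=3, 5-3=2, 5-4=1, 5-5=0, 5-8=-3
a = 8: 8-2=6, 8-3=5, 8-4=4, 8-5=3, 8-8=0
Collecting distinct values (and noting 0 appears from a-a):
A - A = {-6, -5, -4, -3, -2, -1, 0, 1, 2, 3, 4, 5, 6}
|A - A| = 13

A - A = {-6, -5, -4, -3, -2, -1, 0, 1, 2, 3, 4, 5, 6}


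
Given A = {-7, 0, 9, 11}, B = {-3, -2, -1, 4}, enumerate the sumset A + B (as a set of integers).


A + B = {a + b : a ∈ A, b ∈ B}.
Enumerate all |A|·|B| = 4·4 = 16 pairs (a, b) and collect distinct sums.
a = -7: -7+-3=-10, -7+-2=-9, -7+-1=-8, -7+4=-3
a = 0: 0+-3=-3, 0+-2=-2, 0+-1=-1, 0+4=4
a = 9: 9+-3=6, 9+-2=7, 9+-1=8, 9+4=13
a = 11: 11+-3=8, 11+-2=9, 11+-1=10, 11+4=15
Collecting distinct sums: A + B = {-10, -9, -8, -3, -2, -1, 4, 6, 7, 8, 9, 10, 13, 15}
|A + B| = 14

A + B = {-10, -9, -8, -3, -2, -1, 4, 6, 7, 8, 9, 10, 13, 15}


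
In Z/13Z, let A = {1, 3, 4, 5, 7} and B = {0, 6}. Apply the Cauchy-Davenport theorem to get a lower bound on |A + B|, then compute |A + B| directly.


Cauchy-Davenport: |A + B| ≥ min(p, |A| + |B| - 1) for A, B nonempty in Z/pZ.
|A| = 5, |B| = 2, p = 13.
CD lower bound = min(13, 5 + 2 - 1) = min(13, 6) = 6.
Compute A + B mod 13 directly:
a = 1: 1+0=1, 1+6=7
a = 3: 3+0=3, 3+6=9
a = 4: 4+0=4, 4+6=10
a = 5: 5+0=5, 5+6=11
a = 7: 7+0=7, 7+6=0
A + B = {0, 1, 3, 4, 5, 7, 9, 10, 11}, so |A + B| = 9.
Verify: 9 ≥ 6? Yes ✓.

CD lower bound = 6, actual |A + B| = 9.


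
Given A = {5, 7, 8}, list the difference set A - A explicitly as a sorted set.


A - A = {a - a' : a, a' ∈ A}.
Compute a - a' for each ordered pair (a, a'):
a = 5: 5-5=0, 5-7=-2, 5-8=-3
a = 7: 7-5=2, 7-7=0, 7-8=-1
a = 8: 8-5=3, 8-7=1, 8-8=0
Collecting distinct values (and noting 0 appears from a-a):
A - A = {-3, -2, -1, 0, 1, 2, 3}
|A - A| = 7

A - A = {-3, -2, -1, 0, 1, 2, 3}


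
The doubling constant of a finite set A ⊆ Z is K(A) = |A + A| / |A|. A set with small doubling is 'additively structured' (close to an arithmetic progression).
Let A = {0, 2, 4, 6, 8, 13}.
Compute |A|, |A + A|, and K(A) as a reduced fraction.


|A| = 6.
Compute A + A by enumerating all 36 pairs.
A + A = {0, 2, 4, 6, 8, 10, 12, 13, 14, 15, 16, 17, 19, 21, 26}, so |A + A| = 15.
K = |A + A| / |A| = 15/6 = 5/2 ≈ 2.5000.
Reference: AP of size 6 gives K = 11/6 ≈ 1.8333; a fully generic set of size 6 gives K ≈ 3.5000.

|A| = 6, |A + A| = 15, K = 15/6 = 5/2.


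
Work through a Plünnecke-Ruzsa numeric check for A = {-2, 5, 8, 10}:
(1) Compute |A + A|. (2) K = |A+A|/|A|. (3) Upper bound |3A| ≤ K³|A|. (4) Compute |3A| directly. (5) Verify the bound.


|A| = 4.
Step 1: Compute A + A by enumerating all 16 pairs.
A + A = {-4, 3, 6, 8, 10, 13, 15, 16, 18, 20}, so |A + A| = 10.
Step 2: Doubling constant K = |A + A|/|A| = 10/4 = 10/4 ≈ 2.5000.
Step 3: Plünnecke-Ruzsa gives |3A| ≤ K³·|A| = (2.5000)³ · 4 ≈ 62.5000.
Step 4: Compute 3A = A + A + A directly by enumerating all triples (a,b,c) ∈ A³; |3A| = 19.
Step 5: Check 19 ≤ 62.5000? Yes ✓.

K = 10/4, Plünnecke-Ruzsa bound K³|A| ≈ 62.5000, |3A| = 19, inequality holds.


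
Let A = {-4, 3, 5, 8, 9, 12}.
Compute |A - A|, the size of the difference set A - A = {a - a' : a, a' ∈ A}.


A - A = {a - a' : a, a' ∈ A}; |A| = 6.
Bounds: 2|A|-1 ≤ |A - A| ≤ |A|² - |A| + 1, i.e. 11 ≤ |A - A| ≤ 31.
Note: 0 ∈ A - A always (from a - a). The set is symmetric: if d ∈ A - A then -d ∈ A - A.
Enumerate nonzero differences d = a - a' with a > a' (then include -d):
Positive differences: {1, 2, 3, 4, 5, 6, 7, 9, 12, 13, 16}
Full difference set: {0} ∪ (positive diffs) ∪ (negative diffs).
|A - A| = 1 + 2·11 = 23 (matches direct enumeration: 23).

|A - A| = 23


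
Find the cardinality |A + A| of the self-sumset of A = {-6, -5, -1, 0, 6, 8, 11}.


A + A = {a + a' : a, a' ∈ A}; |A| = 7.
General bounds: 2|A| - 1 ≤ |A + A| ≤ |A|(|A|+1)/2, i.e. 13 ≤ |A + A| ≤ 28.
Lower bound 2|A|-1 is attained iff A is an arithmetic progression.
Enumerate sums a + a' for a ≤ a' (symmetric, so this suffices):
a = -6: -6+-6=-12, -6+-5=-11, -6+-1=-7, -6+0=-6, -6+6=0, -6+8=2, -6+11=5
a = -5: -5+-5=-10, -5+-1=-6, -5+0=-5, -5+6=1, -5+8=3, -5+11=6
a = -1: -1+-1=-2, -1+0=-1, -1+6=5, -1+8=7, -1+11=10
a = 0: 0+0=0, 0+6=6, 0+8=8, 0+11=11
a = 6: 6+6=12, 6+8=14, 6+11=17
a = 8: 8+8=16, 8+11=19
a = 11: 11+11=22
Distinct sums: {-12, -11, -10, -7, -6, -5, -2, -1, 0, 1, 2, 3, 5, 6, 7, 8, 10, 11, 12, 14, 16, 17, 19, 22}
|A + A| = 24

|A + A| = 24


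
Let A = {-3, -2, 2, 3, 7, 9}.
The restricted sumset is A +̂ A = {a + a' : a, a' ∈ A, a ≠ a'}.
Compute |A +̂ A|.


Restricted sumset: A +̂ A = {a + a' : a ∈ A, a' ∈ A, a ≠ a'}.
Equivalently, take A + A and drop any sum 2a that is achievable ONLY as a + a for a ∈ A (i.e. sums representable only with equal summands).
Enumerate pairs (a, a') with a < a' (symmetric, so each unordered pair gives one sum; this covers all a ≠ a'):
  -3 + -2 = -5
  -3 + 2 = -1
  -3 + 3 = 0
  -3 + 7 = 4
  -3 + 9 = 6
  -2 + 2 = 0
  -2 + 3 = 1
  -2 + 7 = 5
  -2 + 9 = 7
  2 + 3 = 5
  2 + 7 = 9
  2 + 9 = 11
  3 + 7 = 10
  3 + 9 = 12
  7 + 9 = 16
Collected distinct sums: {-5, -1, 0, 1, 4, 5, 6, 7, 9, 10, 11, 12, 16}
|A +̂ A| = 13
(Reference bound: |A +̂ A| ≥ 2|A| - 3 for |A| ≥ 2, with |A| = 6 giving ≥ 9.)

|A +̂ A| = 13


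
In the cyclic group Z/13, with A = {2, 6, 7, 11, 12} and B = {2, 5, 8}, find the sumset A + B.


Work in Z/13Z: reduce every sum a + b modulo 13.
Enumerate all 15 pairs:
a = 2: 2+2=4, 2+5=7, 2+8=10
a = 6: 6+2=8, 6+5=11, 6+8=1
a = 7: 7+2=9, 7+5=12, 7+8=2
a = 11: 11+2=0, 11+5=3, 11+8=6
a = 12: 12+2=1, 12+5=4, 12+8=7
Distinct residues collected: {0, 1, 2, 3, 4, 6, 7, 8, 9, 10, 11, 12}
|A + B| = 12 (out of 13 total residues).

A + B = {0, 1, 2, 3, 4, 6, 7, 8, 9, 10, 11, 12}


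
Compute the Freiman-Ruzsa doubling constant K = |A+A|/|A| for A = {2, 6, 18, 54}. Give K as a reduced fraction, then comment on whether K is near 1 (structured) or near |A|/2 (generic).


|A| = 4.
Compute A + A by enumerating all 16 pairs.
A + A = {4, 8, 12, 20, 24, 36, 56, 60, 72, 108}, so |A + A| = 10.
K = |A + A| / |A| = 10/4 = 5/2 ≈ 2.5000.
Reference: AP of size 4 gives K = 7/4 ≈ 1.7500; a fully generic set of size 4 gives K ≈ 2.5000.

|A| = 4, |A + A| = 10, K = 10/4 = 5/2.


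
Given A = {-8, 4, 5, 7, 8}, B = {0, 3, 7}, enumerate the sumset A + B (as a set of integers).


A + B = {a + b : a ∈ A, b ∈ B}.
Enumerate all |A|·|B| = 5·3 = 15 pairs (a, b) and collect distinct sums.
a = -8: -8+0=-8, -8+3=-5, -8+7=-1
a = 4: 4+0=4, 4+3=7, 4+7=11
a = 5: 5+0=5, 5+3=8, 5+7=12
a = 7: 7+0=7, 7+3=10, 7+7=14
a = 8: 8+0=8, 8+3=11, 8+7=15
Collecting distinct sums: A + B = {-8, -5, -1, 4, 5, 7, 8, 10, 11, 12, 14, 15}
|A + B| = 12

A + B = {-8, -5, -1, 4, 5, 7, 8, 10, 11, 12, 14, 15}


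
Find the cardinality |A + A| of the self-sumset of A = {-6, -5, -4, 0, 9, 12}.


A + A = {a + a' : a, a' ∈ A}; |A| = 6.
General bounds: 2|A| - 1 ≤ |A + A| ≤ |A|(|A|+1)/2, i.e. 11 ≤ |A + A| ≤ 21.
Lower bound 2|A|-1 is attained iff A is an arithmetic progression.
Enumerate sums a + a' for a ≤ a' (symmetric, so this suffices):
a = -6: -6+-6=-12, -6+-5=-11, -6+-4=-10, -6+0=-6, -6+9=3, -6+12=6
a = -5: -5+-5=-10, -5+-4=-9, -5+0=-5, -5+9=4, -5+12=7
a = -4: -4+-4=-8, -4+0=-4, -4+9=5, -4+12=8
a = 0: 0+0=0, 0+9=9, 0+12=12
a = 9: 9+9=18, 9+12=21
a = 12: 12+12=24
Distinct sums: {-12, -11, -10, -9, -8, -6, -5, -4, 0, 3, 4, 5, 6, 7, 8, 9, 12, 18, 21, 24}
|A + A| = 20

|A + A| = 20


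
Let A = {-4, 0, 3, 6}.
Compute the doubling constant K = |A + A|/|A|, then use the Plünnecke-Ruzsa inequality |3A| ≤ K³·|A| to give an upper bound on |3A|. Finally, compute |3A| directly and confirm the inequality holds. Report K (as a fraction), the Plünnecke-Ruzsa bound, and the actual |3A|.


|A| = 4.
Step 1: Compute A + A by enumerating all 16 pairs.
A + A = {-8, -4, -1, 0, 2, 3, 6, 9, 12}, so |A + A| = 9.
Step 2: Doubling constant K = |A + A|/|A| = 9/4 = 9/4 ≈ 2.2500.
Step 3: Plünnecke-Ruzsa gives |3A| ≤ K³·|A| = (2.2500)³ · 4 ≈ 45.5625.
Step 4: Compute 3A = A + A + A directly by enumerating all triples (a,b,c) ∈ A³; |3A| = 16.
Step 5: Check 16 ≤ 45.5625? Yes ✓.

K = 9/4, Plünnecke-Ruzsa bound K³|A| ≈ 45.5625, |3A| = 16, inequality holds.


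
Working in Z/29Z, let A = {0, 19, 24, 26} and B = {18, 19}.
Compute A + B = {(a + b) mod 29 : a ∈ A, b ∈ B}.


Work in Z/29Z: reduce every sum a + b modulo 29.
Enumerate all 8 pairs:
a = 0: 0+18=18, 0+19=19
a = 19: 19+18=8, 19+19=9
a = 24: 24+18=13, 24+19=14
a = 26: 26+18=15, 26+19=16
Distinct residues collected: {8, 9, 13, 14, 15, 16, 18, 19}
|A + B| = 8 (out of 29 total residues).

A + B = {8, 9, 13, 14, 15, 16, 18, 19}


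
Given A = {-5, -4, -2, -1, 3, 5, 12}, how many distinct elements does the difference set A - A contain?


A - A = {a - a' : a, a' ∈ A}; |A| = 7.
Bounds: 2|A|-1 ≤ |A - A| ≤ |A|² - |A| + 1, i.e. 13 ≤ |A - A| ≤ 43.
Note: 0 ∈ A - A always (from a - a). The set is symmetric: if d ∈ A - A then -d ∈ A - A.
Enumerate nonzero differences d = a - a' with a > a' (then include -d):
Positive differences: {1, 2, 3, 4, 5, 6, 7, 8, 9, 10, 13, 14, 16, 17}
Full difference set: {0} ∪ (positive diffs) ∪ (negative diffs).
|A - A| = 1 + 2·14 = 29 (matches direct enumeration: 29).

|A - A| = 29


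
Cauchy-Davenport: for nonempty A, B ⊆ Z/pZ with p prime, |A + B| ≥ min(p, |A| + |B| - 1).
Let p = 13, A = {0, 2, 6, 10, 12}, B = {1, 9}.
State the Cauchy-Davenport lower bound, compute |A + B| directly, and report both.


Cauchy-Davenport: |A + B| ≥ min(p, |A| + |B| - 1) for A, B nonempty in Z/pZ.
|A| = 5, |B| = 2, p = 13.
CD lower bound = min(13, 5 + 2 - 1) = min(13, 6) = 6.
Compute A + B mod 13 directly:
a = 0: 0+1=1, 0+9=9
a = 2: 2+1=3, 2+9=11
a = 6: 6+1=7, 6+9=2
a = 10: 10+1=11, 10+9=6
a = 12: 12+1=0, 12+9=8
A + B = {0, 1, 2, 3, 6, 7, 8, 9, 11}, so |A + B| = 9.
Verify: 9 ≥ 6? Yes ✓.

CD lower bound = 6, actual |A + B| = 9.


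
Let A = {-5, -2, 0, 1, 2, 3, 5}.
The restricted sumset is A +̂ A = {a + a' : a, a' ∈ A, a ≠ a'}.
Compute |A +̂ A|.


Restricted sumset: A +̂ A = {a + a' : a ∈ A, a' ∈ A, a ≠ a'}.
Equivalently, take A + A and drop any sum 2a that is achievable ONLY as a + a for a ∈ A (i.e. sums representable only with equal summands).
Enumerate pairs (a, a') with a < a' (symmetric, so each unordered pair gives one sum; this covers all a ≠ a'):
  -5 + -2 = -7
  -5 + 0 = -5
  -5 + 1 = -4
  -5 + 2 = -3
  -5 + 3 = -2
  -5 + 5 = 0
  -2 + 0 = -2
  -2 + 1 = -1
  -2 + 2 = 0
  -2 + 3 = 1
  -2 + 5 = 3
  0 + 1 = 1
  0 + 2 = 2
  0 + 3 = 3
  0 + 5 = 5
  1 + 2 = 3
  1 + 3 = 4
  1 + 5 = 6
  2 + 3 = 5
  2 + 5 = 7
  3 + 5 = 8
Collected distinct sums: {-7, -5, -4, -3, -2, -1, 0, 1, 2, 3, 4, 5, 6, 7, 8}
|A +̂ A| = 15
(Reference bound: |A +̂ A| ≥ 2|A| - 3 for |A| ≥ 2, with |A| = 7 giving ≥ 11.)

|A +̂ A| = 15


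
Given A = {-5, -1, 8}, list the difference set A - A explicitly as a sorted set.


A - A = {a - a' : a, a' ∈ A}.
Compute a - a' for each ordered pair (a, a'):
a = -5: -5--5=0, -5--1=-4, -5-8=-13
a = -1: -1--5=4, -1--1=0, -1-8=-9
a = 8: 8--5=13, 8--1=9, 8-8=0
Collecting distinct values (and noting 0 appears from a-a):
A - A = {-13, -9, -4, 0, 4, 9, 13}
|A - A| = 7

A - A = {-13, -9, -4, 0, 4, 9, 13}


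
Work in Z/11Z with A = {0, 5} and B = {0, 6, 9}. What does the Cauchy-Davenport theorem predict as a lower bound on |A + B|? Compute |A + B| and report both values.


Cauchy-Davenport: |A + B| ≥ min(p, |A| + |B| - 1) for A, B nonempty in Z/pZ.
|A| = 2, |B| = 3, p = 11.
CD lower bound = min(11, 2 + 3 - 1) = min(11, 4) = 4.
Compute A + B mod 11 directly:
a = 0: 0+0=0, 0+6=6, 0+9=9
a = 5: 5+0=5, 5+6=0, 5+9=3
A + B = {0, 3, 5, 6, 9}, so |A + B| = 5.
Verify: 5 ≥ 4? Yes ✓.

CD lower bound = 4, actual |A + B| = 5.


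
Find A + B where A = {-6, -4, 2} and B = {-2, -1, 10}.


A + B = {a + b : a ∈ A, b ∈ B}.
Enumerate all |A|·|B| = 3·3 = 9 pairs (a, b) and collect distinct sums.
a = -6: -6+-2=-8, -6+-1=-7, -6+10=4
a = -4: -4+-2=-6, -4+-1=-5, -4+10=6
a = 2: 2+-2=0, 2+-1=1, 2+10=12
Collecting distinct sums: A + B = {-8, -7, -6, -5, 0, 1, 4, 6, 12}
|A + B| = 9

A + B = {-8, -7, -6, -5, 0, 1, 4, 6, 12}


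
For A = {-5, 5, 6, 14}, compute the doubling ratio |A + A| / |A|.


|A| = 4.
Compute A + A by enumerating all 16 pairs.
A + A = {-10, 0, 1, 9, 10, 11, 12, 19, 20, 28}, so |A + A| = 10.
K = |A + A| / |A| = 10/4 = 5/2 ≈ 2.5000.
Reference: AP of size 4 gives K = 7/4 ≈ 1.7500; a fully generic set of size 4 gives K ≈ 2.5000.

|A| = 4, |A + A| = 10, K = 10/4 = 5/2.


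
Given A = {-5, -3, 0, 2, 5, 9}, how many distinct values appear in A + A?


A + A = {a + a' : a, a' ∈ A}; |A| = 6.
General bounds: 2|A| - 1 ≤ |A + A| ≤ |A|(|A|+1)/2, i.e. 11 ≤ |A + A| ≤ 21.
Lower bound 2|A|-1 is attained iff A is an arithmetic progression.
Enumerate sums a + a' for a ≤ a' (symmetric, so this suffices):
a = -5: -5+-5=-10, -5+-3=-8, -5+0=-5, -5+2=-3, -5+5=0, -5+9=4
a = -3: -3+-3=-6, -3+0=-3, -3+2=-1, -3+5=2, -3+9=6
a = 0: 0+0=0, 0+2=2, 0+5=5, 0+9=9
a = 2: 2+2=4, 2+5=7, 2+9=11
a = 5: 5+5=10, 5+9=14
a = 9: 9+9=18
Distinct sums: {-10, -8, -6, -5, -3, -1, 0, 2, 4, 5, 6, 7, 9, 10, 11, 14, 18}
|A + A| = 17

|A + A| = 17


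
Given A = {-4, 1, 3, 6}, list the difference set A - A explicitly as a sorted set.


A - A = {a - a' : a, a' ∈ A}.
Compute a - a' for each ordered pair (a, a'):
a = -4: -4--4=0, -4-1=-5, -4-3=-7, -4-6=-10
a = 1: 1--4=5, 1-1=0, 1-3=-2, 1-6=-5
a = 3: 3--4=7, 3-1=2, 3-3=0, 3-6=-3
a = 6: 6--4=10, 6-1=5, 6-3=3, 6-6=0
Collecting distinct values (and noting 0 appears from a-a):
A - A = {-10, -7, -5, -3, -2, 0, 2, 3, 5, 7, 10}
|A - A| = 11

A - A = {-10, -7, -5, -3, -2, 0, 2, 3, 5, 7, 10}


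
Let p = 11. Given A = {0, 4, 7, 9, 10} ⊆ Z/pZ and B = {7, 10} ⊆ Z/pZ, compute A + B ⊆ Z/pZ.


Work in Z/11Z: reduce every sum a + b modulo 11.
Enumerate all 10 pairs:
a = 0: 0+7=7, 0+10=10
a = 4: 4+7=0, 4+10=3
a = 7: 7+7=3, 7+10=6
a = 9: 9+7=5, 9+10=8
a = 10: 10+7=6, 10+10=9
Distinct residues collected: {0, 3, 5, 6, 7, 8, 9, 10}
|A + B| = 8 (out of 11 total residues).

A + B = {0, 3, 5, 6, 7, 8, 9, 10}


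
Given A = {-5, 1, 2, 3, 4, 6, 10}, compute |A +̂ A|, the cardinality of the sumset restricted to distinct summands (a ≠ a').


Restricted sumset: A +̂ A = {a + a' : a ∈ A, a' ∈ A, a ≠ a'}.
Equivalently, take A + A and drop any sum 2a that is achievable ONLY as a + a for a ∈ A (i.e. sums representable only with equal summands).
Enumerate pairs (a, a') with a < a' (symmetric, so each unordered pair gives one sum; this covers all a ≠ a'):
  -5 + 1 = -4
  -5 + 2 = -3
  -5 + 3 = -2
  -5 + 4 = -1
  -5 + 6 = 1
  -5 + 10 = 5
  1 + 2 = 3
  1 + 3 = 4
  1 + 4 = 5
  1 + 6 = 7
  1 + 10 = 11
  2 + 3 = 5
  2 + 4 = 6
  2 + 6 = 8
  2 + 10 = 12
  3 + 4 = 7
  3 + 6 = 9
  3 + 10 = 13
  4 + 6 = 10
  4 + 10 = 14
  6 + 10 = 16
Collected distinct sums: {-4, -3, -2, -1, 1, 3, 4, 5, 6, 7, 8, 9, 10, 11, 12, 13, 14, 16}
|A +̂ A| = 18
(Reference bound: |A +̂ A| ≥ 2|A| - 3 for |A| ≥ 2, with |A| = 7 giving ≥ 11.)

|A +̂ A| = 18


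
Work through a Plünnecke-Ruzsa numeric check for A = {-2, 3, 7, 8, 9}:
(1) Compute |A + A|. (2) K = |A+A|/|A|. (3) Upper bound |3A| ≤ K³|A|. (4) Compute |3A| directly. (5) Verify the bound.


|A| = 5.
Step 1: Compute A + A by enumerating all 25 pairs.
A + A = {-4, 1, 5, 6, 7, 10, 11, 12, 14, 15, 16, 17, 18}, so |A + A| = 13.
Step 2: Doubling constant K = |A + A|/|A| = 13/5 = 13/5 ≈ 2.6000.
Step 3: Plünnecke-Ruzsa gives |3A| ≤ K³·|A| = (2.6000)³ · 5 ≈ 87.8800.
Step 4: Compute 3A = A + A + A directly by enumerating all triples (a,b,c) ∈ A³; |3A| = 24.
Step 5: Check 24 ≤ 87.8800? Yes ✓.

K = 13/5, Plünnecke-Ruzsa bound K³|A| ≈ 87.8800, |3A| = 24, inequality holds.


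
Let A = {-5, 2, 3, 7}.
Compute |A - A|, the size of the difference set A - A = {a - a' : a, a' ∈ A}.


A - A = {a - a' : a, a' ∈ A}; |A| = 4.
Bounds: 2|A|-1 ≤ |A - A| ≤ |A|² - |A| + 1, i.e. 7 ≤ |A - A| ≤ 13.
Note: 0 ∈ A - A always (from a - a). The set is symmetric: if d ∈ A - A then -d ∈ A - A.
Enumerate nonzero differences d = a - a' with a > a' (then include -d):
Positive differences: {1, 4, 5, 7, 8, 12}
Full difference set: {0} ∪ (positive diffs) ∪ (negative diffs).
|A - A| = 1 + 2·6 = 13 (matches direct enumeration: 13).

|A - A| = 13


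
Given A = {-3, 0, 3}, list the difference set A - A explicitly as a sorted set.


A - A = {a - a' : a, a' ∈ A}.
Compute a - a' for each ordered pair (a, a'):
a = -3: -3--3=0, -3-0=-3, -3-3=-6
a = 0: 0--3=3, 0-0=0, 0-3=-3
a = 3: 3--3=6, 3-0=3, 3-3=0
Collecting distinct values (and noting 0 appears from a-a):
A - A = {-6, -3, 0, 3, 6}
|A - A| = 5

A - A = {-6, -3, 0, 3, 6}


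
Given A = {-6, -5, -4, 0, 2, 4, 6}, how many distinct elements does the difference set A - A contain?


A - A = {a - a' : a, a' ∈ A}; |A| = 7.
Bounds: 2|A|-1 ≤ |A - A| ≤ |A|² - |A| + 1, i.e. 13 ≤ |A - A| ≤ 43.
Note: 0 ∈ A - A always (from a - a). The set is symmetric: if d ∈ A - A then -d ∈ A - A.
Enumerate nonzero differences d = a - a' with a > a' (then include -d):
Positive differences: {1, 2, 4, 5, 6, 7, 8, 9, 10, 11, 12}
Full difference set: {0} ∪ (positive diffs) ∪ (negative diffs).
|A - A| = 1 + 2·11 = 23 (matches direct enumeration: 23).

|A - A| = 23


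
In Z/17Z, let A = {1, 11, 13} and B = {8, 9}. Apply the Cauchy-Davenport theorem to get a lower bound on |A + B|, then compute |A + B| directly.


Cauchy-Davenport: |A + B| ≥ min(p, |A| + |B| - 1) for A, B nonempty in Z/pZ.
|A| = 3, |B| = 2, p = 17.
CD lower bound = min(17, 3 + 2 - 1) = min(17, 4) = 4.
Compute A + B mod 17 directly:
a = 1: 1+8=9, 1+9=10
a = 11: 11+8=2, 11+9=3
a = 13: 13+8=4, 13+9=5
A + B = {2, 3, 4, 5, 9, 10}, so |A + B| = 6.
Verify: 6 ≥ 4? Yes ✓.

CD lower bound = 4, actual |A + B| = 6.


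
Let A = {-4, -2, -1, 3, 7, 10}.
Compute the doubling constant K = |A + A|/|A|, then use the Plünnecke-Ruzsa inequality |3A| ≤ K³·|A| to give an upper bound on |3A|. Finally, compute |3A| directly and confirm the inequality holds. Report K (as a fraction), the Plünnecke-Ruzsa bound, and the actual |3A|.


|A| = 6.
Step 1: Compute A + A by enumerating all 36 pairs.
A + A = {-8, -6, -5, -4, -3, -2, -1, 1, 2, 3, 5, 6, 8, 9, 10, 13, 14, 17, 20}, so |A + A| = 19.
Step 2: Doubling constant K = |A + A|/|A| = 19/6 = 19/6 ≈ 3.1667.
Step 3: Plünnecke-Ruzsa gives |3A| ≤ K³·|A| = (3.1667)³ · 6 ≈ 190.5278.
Step 4: Compute 3A = A + A + A directly by enumerating all triples (a,b,c) ∈ A³; |3A| = 36.
Step 5: Check 36 ≤ 190.5278? Yes ✓.

K = 19/6, Plünnecke-Ruzsa bound K³|A| ≈ 190.5278, |3A| = 36, inequality holds.


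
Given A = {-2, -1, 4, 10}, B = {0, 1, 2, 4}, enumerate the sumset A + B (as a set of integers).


A + B = {a + b : a ∈ A, b ∈ B}.
Enumerate all |A|·|B| = 4·4 = 16 pairs (a, b) and collect distinct sums.
a = -2: -2+0=-2, -2+1=-1, -2+2=0, -2+4=2
a = -1: -1+0=-1, -1+1=0, -1+2=1, -1+4=3
a = 4: 4+0=4, 4+1=5, 4+2=6, 4+4=8
a = 10: 10+0=10, 10+1=11, 10+2=12, 10+4=14
Collecting distinct sums: A + B = {-2, -1, 0, 1, 2, 3, 4, 5, 6, 8, 10, 11, 12, 14}
|A + B| = 14

A + B = {-2, -1, 0, 1, 2, 3, 4, 5, 6, 8, 10, 11, 12, 14}


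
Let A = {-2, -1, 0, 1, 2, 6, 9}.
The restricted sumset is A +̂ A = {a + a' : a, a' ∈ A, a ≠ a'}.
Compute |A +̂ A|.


Restricted sumset: A +̂ A = {a + a' : a ∈ A, a' ∈ A, a ≠ a'}.
Equivalently, take A + A and drop any sum 2a that is achievable ONLY as a + a for a ∈ A (i.e. sums representable only with equal summands).
Enumerate pairs (a, a') with a < a' (symmetric, so each unordered pair gives one sum; this covers all a ≠ a'):
  -2 + -1 = -3
  -2 + 0 = -2
  -2 + 1 = -1
  -2 + 2 = 0
  -2 + 6 = 4
  -2 + 9 = 7
  -1 + 0 = -1
  -1 + 1 = 0
  -1 + 2 = 1
  -1 + 6 = 5
  -1 + 9 = 8
  0 + 1 = 1
  0 + 2 = 2
  0 + 6 = 6
  0 + 9 = 9
  1 + 2 = 3
  1 + 6 = 7
  1 + 9 = 10
  2 + 6 = 8
  2 + 9 = 11
  6 + 9 = 15
Collected distinct sums: {-3, -2, -1, 0, 1, 2, 3, 4, 5, 6, 7, 8, 9, 10, 11, 15}
|A +̂ A| = 16
(Reference bound: |A +̂ A| ≥ 2|A| - 3 for |A| ≥ 2, with |A| = 7 giving ≥ 11.)

|A +̂ A| = 16


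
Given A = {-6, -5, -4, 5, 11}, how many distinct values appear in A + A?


A + A = {a + a' : a, a' ∈ A}; |A| = 5.
General bounds: 2|A| - 1 ≤ |A + A| ≤ |A|(|A|+1)/2, i.e. 9 ≤ |A + A| ≤ 15.
Lower bound 2|A|-1 is attained iff A is an arithmetic progression.
Enumerate sums a + a' for a ≤ a' (symmetric, so this suffices):
a = -6: -6+-6=-12, -6+-5=-11, -6+-4=-10, -6+5=-1, -6+11=5
a = -5: -5+-5=-10, -5+-4=-9, -5+5=0, -5+11=6
a = -4: -4+-4=-8, -4+5=1, -4+11=7
a = 5: 5+5=10, 5+11=16
a = 11: 11+11=22
Distinct sums: {-12, -11, -10, -9, -8, -1, 0, 1, 5, 6, 7, 10, 16, 22}
|A + A| = 14

|A + A| = 14


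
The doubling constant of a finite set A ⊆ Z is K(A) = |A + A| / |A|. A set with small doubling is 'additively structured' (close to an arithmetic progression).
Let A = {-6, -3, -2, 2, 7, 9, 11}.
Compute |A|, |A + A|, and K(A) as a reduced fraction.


|A| = 7.
Compute A + A by enumerating all 49 pairs.
A + A = {-12, -9, -8, -6, -5, -4, -1, 0, 1, 3, 4, 5, 6, 7, 8, 9, 11, 13, 14, 16, 18, 20, 22}, so |A + A| = 23.
K = |A + A| / |A| = 23/7 (already in lowest terms) ≈ 3.2857.
Reference: AP of size 7 gives K = 13/7 ≈ 1.8571; a fully generic set of size 7 gives K ≈ 4.0000.

|A| = 7, |A + A| = 23, K = 23/7.


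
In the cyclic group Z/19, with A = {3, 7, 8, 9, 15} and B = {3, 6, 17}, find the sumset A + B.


Work in Z/19Z: reduce every sum a + b modulo 19.
Enumerate all 15 pairs:
a = 3: 3+3=6, 3+6=9, 3+17=1
a = 7: 7+3=10, 7+6=13, 7+17=5
a = 8: 8+3=11, 8+6=14, 8+17=6
a = 9: 9+3=12, 9+6=15, 9+17=7
a = 15: 15+3=18, 15+6=2, 15+17=13
Distinct residues collected: {1, 2, 5, 6, 7, 9, 10, 11, 12, 13, 14, 15, 18}
|A + B| = 13 (out of 19 total residues).

A + B = {1, 2, 5, 6, 7, 9, 10, 11, 12, 13, 14, 15, 18}


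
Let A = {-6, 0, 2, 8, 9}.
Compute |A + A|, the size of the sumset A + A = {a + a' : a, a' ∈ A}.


A + A = {a + a' : a, a' ∈ A}; |A| = 5.
General bounds: 2|A| - 1 ≤ |A + A| ≤ |A|(|A|+1)/2, i.e. 9 ≤ |A + A| ≤ 15.
Lower bound 2|A|-1 is attained iff A is an arithmetic progression.
Enumerate sums a + a' for a ≤ a' (symmetric, so this suffices):
a = -6: -6+-6=-12, -6+0=-6, -6+2=-4, -6+8=2, -6+9=3
a = 0: 0+0=0, 0+2=2, 0+8=8, 0+9=9
a = 2: 2+2=4, 2+8=10, 2+9=11
a = 8: 8+8=16, 8+9=17
a = 9: 9+9=18
Distinct sums: {-12, -6, -4, 0, 2, 3, 4, 8, 9, 10, 11, 16, 17, 18}
|A + A| = 14

|A + A| = 14


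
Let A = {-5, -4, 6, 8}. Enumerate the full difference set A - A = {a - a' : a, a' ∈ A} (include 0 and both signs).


A - A = {a - a' : a, a' ∈ A}.
Compute a - a' for each ordered pair (a, a'):
a = -5: -5--5=0, -5--4=-1, -5-6=-11, -5-8=-13
a = -4: -4--5=1, -4--4=0, -4-6=-10, -4-8=-12
a = 6: 6--5=11, 6--4=10, 6-6=0, 6-8=-2
a = 8: 8--5=13, 8--4=12, 8-6=2, 8-8=0
Collecting distinct values (and noting 0 appears from a-a):
A - A = {-13, -12, -11, -10, -2, -1, 0, 1, 2, 10, 11, 12, 13}
|A - A| = 13

A - A = {-13, -12, -11, -10, -2, -1, 0, 1, 2, 10, 11, 12, 13}


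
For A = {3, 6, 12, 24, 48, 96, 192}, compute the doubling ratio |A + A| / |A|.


|A| = 7.
Compute A + A by enumerating all 49 pairs.
A + A = {6, 9, 12, 15, 18, 24, 27, 30, 36, 48, 51, 54, 60, 72, 96, 99, 102, 108, 120, 144, 192, 195, 198, 204, 216, 240, 288, 384}, so |A + A| = 28.
K = |A + A| / |A| = 28/7 = 4/1 ≈ 4.0000.
Reference: AP of size 7 gives K = 13/7 ≈ 1.8571; a fully generic set of size 7 gives K ≈ 4.0000.

|A| = 7, |A + A| = 28, K = 28/7 = 4/1.


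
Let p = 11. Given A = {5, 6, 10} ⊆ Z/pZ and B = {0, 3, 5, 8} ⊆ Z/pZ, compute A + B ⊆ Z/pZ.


Work in Z/11Z: reduce every sum a + b modulo 11.
Enumerate all 12 pairs:
a = 5: 5+0=5, 5+3=8, 5+5=10, 5+8=2
a = 6: 6+0=6, 6+3=9, 6+5=0, 6+8=3
a = 10: 10+0=10, 10+3=2, 10+5=4, 10+8=7
Distinct residues collected: {0, 2, 3, 4, 5, 6, 7, 8, 9, 10}
|A + B| = 10 (out of 11 total residues).

A + B = {0, 2, 3, 4, 5, 6, 7, 8, 9, 10}


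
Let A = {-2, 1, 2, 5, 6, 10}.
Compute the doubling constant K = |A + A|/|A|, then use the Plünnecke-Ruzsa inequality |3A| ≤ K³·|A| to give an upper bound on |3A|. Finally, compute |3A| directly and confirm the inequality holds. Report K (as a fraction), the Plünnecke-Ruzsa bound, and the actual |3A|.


|A| = 6.
Step 1: Compute A + A by enumerating all 36 pairs.
A + A = {-4, -1, 0, 2, 3, 4, 6, 7, 8, 10, 11, 12, 15, 16, 20}, so |A + A| = 15.
Step 2: Doubling constant K = |A + A|/|A| = 15/6 = 15/6 ≈ 2.5000.
Step 3: Plünnecke-Ruzsa gives |3A| ≤ K³·|A| = (2.5000)³ · 6 ≈ 93.7500.
Step 4: Compute 3A = A + A + A directly by enumerating all triples (a,b,c) ∈ A³; |3A| = 28.
Step 5: Check 28 ≤ 93.7500? Yes ✓.

K = 15/6, Plünnecke-Ruzsa bound K³|A| ≈ 93.7500, |3A| = 28, inequality holds.


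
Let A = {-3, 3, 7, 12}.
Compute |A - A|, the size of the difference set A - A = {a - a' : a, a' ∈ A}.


A - A = {a - a' : a, a' ∈ A}; |A| = 4.
Bounds: 2|A|-1 ≤ |A - A| ≤ |A|² - |A| + 1, i.e. 7 ≤ |A - A| ≤ 13.
Note: 0 ∈ A - A always (from a - a). The set is symmetric: if d ∈ A - A then -d ∈ A - A.
Enumerate nonzero differences d = a - a' with a > a' (then include -d):
Positive differences: {4, 5, 6, 9, 10, 15}
Full difference set: {0} ∪ (positive diffs) ∪ (negative diffs).
|A - A| = 1 + 2·6 = 13 (matches direct enumeration: 13).

|A - A| = 13


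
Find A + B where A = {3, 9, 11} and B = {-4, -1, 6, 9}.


A + B = {a + b : a ∈ A, b ∈ B}.
Enumerate all |A|·|B| = 3·4 = 12 pairs (a, b) and collect distinct sums.
a = 3: 3+-4=-1, 3+-1=2, 3+6=9, 3+9=12
a = 9: 9+-4=5, 9+-1=8, 9+6=15, 9+9=18
a = 11: 11+-4=7, 11+-1=10, 11+6=17, 11+9=20
Collecting distinct sums: A + B = {-1, 2, 5, 7, 8, 9, 10, 12, 15, 17, 18, 20}
|A + B| = 12

A + B = {-1, 2, 5, 7, 8, 9, 10, 12, 15, 17, 18, 20}


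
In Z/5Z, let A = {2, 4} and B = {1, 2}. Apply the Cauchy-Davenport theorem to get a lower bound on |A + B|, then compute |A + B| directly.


Cauchy-Davenport: |A + B| ≥ min(p, |A| + |B| - 1) for A, B nonempty in Z/pZ.
|A| = 2, |B| = 2, p = 5.
CD lower bound = min(5, 2 + 2 - 1) = min(5, 3) = 3.
Compute A + B mod 5 directly:
a = 2: 2+1=3, 2+2=4
a = 4: 4+1=0, 4+2=1
A + B = {0, 1, 3, 4}, so |A + B| = 4.
Verify: 4 ≥ 3? Yes ✓.

CD lower bound = 3, actual |A + B| = 4.


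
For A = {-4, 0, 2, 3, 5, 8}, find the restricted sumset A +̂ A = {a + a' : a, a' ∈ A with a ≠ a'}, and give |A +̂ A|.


Restricted sumset: A +̂ A = {a + a' : a ∈ A, a' ∈ A, a ≠ a'}.
Equivalently, take A + A and drop any sum 2a that is achievable ONLY as a + a for a ∈ A (i.e. sums representable only with equal summands).
Enumerate pairs (a, a') with a < a' (symmetric, so each unordered pair gives one sum; this covers all a ≠ a'):
  -4 + 0 = -4
  -4 + 2 = -2
  -4 + 3 = -1
  -4 + 5 = 1
  -4 + 8 = 4
  0 + 2 = 2
  0 + 3 = 3
  0 + 5 = 5
  0 + 8 = 8
  2 + 3 = 5
  2 + 5 = 7
  2 + 8 = 10
  3 + 5 = 8
  3 + 8 = 11
  5 + 8 = 13
Collected distinct sums: {-4, -2, -1, 1, 2, 3, 4, 5, 7, 8, 10, 11, 13}
|A +̂ A| = 13
(Reference bound: |A +̂ A| ≥ 2|A| - 3 for |A| ≥ 2, with |A| = 6 giving ≥ 9.)

|A +̂ A| = 13


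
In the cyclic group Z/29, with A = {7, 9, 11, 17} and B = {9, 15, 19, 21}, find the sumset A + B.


Work in Z/29Z: reduce every sum a + b modulo 29.
Enumerate all 16 pairs:
a = 7: 7+9=16, 7+15=22, 7+19=26, 7+21=28
a = 9: 9+9=18, 9+15=24, 9+19=28, 9+21=1
a = 11: 11+9=20, 11+15=26, 11+19=1, 11+21=3
a = 17: 17+9=26, 17+15=3, 17+19=7, 17+21=9
Distinct residues collected: {1, 3, 7, 9, 16, 18, 20, 22, 24, 26, 28}
|A + B| = 11 (out of 29 total residues).

A + B = {1, 3, 7, 9, 16, 18, 20, 22, 24, 26, 28}


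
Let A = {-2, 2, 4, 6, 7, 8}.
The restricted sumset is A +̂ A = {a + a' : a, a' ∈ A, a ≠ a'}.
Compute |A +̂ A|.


Restricted sumset: A +̂ A = {a + a' : a ∈ A, a' ∈ A, a ≠ a'}.
Equivalently, take A + A and drop any sum 2a that is achievable ONLY as a + a for a ∈ A (i.e. sums representable only with equal summands).
Enumerate pairs (a, a') with a < a' (symmetric, so each unordered pair gives one sum; this covers all a ≠ a'):
  -2 + 2 = 0
  -2 + 4 = 2
  -2 + 6 = 4
  -2 + 7 = 5
  -2 + 8 = 6
  2 + 4 = 6
  2 + 6 = 8
  2 + 7 = 9
  2 + 8 = 10
  4 + 6 = 10
  4 + 7 = 11
  4 + 8 = 12
  6 + 7 = 13
  6 + 8 = 14
  7 + 8 = 15
Collected distinct sums: {0, 2, 4, 5, 6, 8, 9, 10, 11, 12, 13, 14, 15}
|A +̂ A| = 13
(Reference bound: |A +̂ A| ≥ 2|A| - 3 for |A| ≥ 2, with |A| = 6 giving ≥ 9.)

|A +̂ A| = 13


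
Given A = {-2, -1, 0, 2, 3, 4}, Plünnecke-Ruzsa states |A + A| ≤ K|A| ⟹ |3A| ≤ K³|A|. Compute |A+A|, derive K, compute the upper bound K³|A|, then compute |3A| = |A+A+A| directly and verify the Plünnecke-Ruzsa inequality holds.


|A| = 6.
Step 1: Compute A + A by enumerating all 36 pairs.
A + A = {-4, -3, -2, -1, 0, 1, 2, 3, 4, 5, 6, 7, 8}, so |A + A| = 13.
Step 2: Doubling constant K = |A + A|/|A| = 13/6 = 13/6 ≈ 2.1667.
Step 3: Plünnecke-Ruzsa gives |3A| ≤ K³·|A| = (2.1667)³ · 6 ≈ 61.0278.
Step 4: Compute 3A = A + A + A directly by enumerating all triples (a,b,c) ∈ A³; |3A| = 19.
Step 5: Check 19 ≤ 61.0278? Yes ✓.

K = 13/6, Plünnecke-Ruzsa bound K³|A| ≈ 61.0278, |3A| = 19, inequality holds.


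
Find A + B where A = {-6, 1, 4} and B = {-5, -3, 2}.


A + B = {a + b : a ∈ A, b ∈ B}.
Enumerate all |A|·|B| = 3·3 = 9 pairs (a, b) and collect distinct sums.
a = -6: -6+-5=-11, -6+-3=-9, -6+2=-4
a = 1: 1+-5=-4, 1+-3=-2, 1+2=3
a = 4: 4+-5=-1, 4+-3=1, 4+2=6
Collecting distinct sums: A + B = {-11, -9, -4, -2, -1, 1, 3, 6}
|A + B| = 8

A + B = {-11, -9, -4, -2, -1, 1, 3, 6}


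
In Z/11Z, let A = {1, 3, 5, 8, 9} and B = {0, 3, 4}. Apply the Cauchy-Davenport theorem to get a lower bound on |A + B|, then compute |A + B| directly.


Cauchy-Davenport: |A + B| ≥ min(p, |A| + |B| - 1) for A, B nonempty in Z/pZ.
|A| = 5, |B| = 3, p = 11.
CD lower bound = min(11, 5 + 3 - 1) = min(11, 7) = 7.
Compute A + B mod 11 directly:
a = 1: 1+0=1, 1+3=4, 1+4=5
a = 3: 3+0=3, 3+3=6, 3+4=7
a = 5: 5+0=5, 5+3=8, 5+4=9
a = 8: 8+0=8, 8+3=0, 8+4=1
a = 9: 9+0=9, 9+3=1, 9+4=2
A + B = {0, 1, 2, 3, 4, 5, 6, 7, 8, 9}, so |A + B| = 10.
Verify: 10 ≥ 7? Yes ✓.

CD lower bound = 7, actual |A + B| = 10.


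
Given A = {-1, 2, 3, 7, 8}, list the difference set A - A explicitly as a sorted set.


A - A = {a - a' : a, a' ∈ A}.
Compute a - a' for each ordered pair (a, a'):
a = -1: -1--1=0, -1-2=-3, -1-3=-4, -1-7=-8, -1-8=-9
a = 2: 2--1=3, 2-2=0, 2-3=-1, 2-7=-5, 2-8=-6
a = 3: 3--1=4, 3-2=1, 3-3=0, 3-7=-4, 3-8=-5
a = 7: 7--1=8, 7-2=5, 7-3=4, 7-7=0, 7-8=-1
a = 8: 8--1=9, 8-2=6, 8-3=5, 8-7=1, 8-8=0
Collecting distinct values (and noting 0 appears from a-a):
A - A = {-9, -8, -6, -5, -4, -3, -1, 0, 1, 3, 4, 5, 6, 8, 9}
|A - A| = 15

A - A = {-9, -8, -6, -5, -4, -3, -1, 0, 1, 3, 4, 5, 6, 8, 9}


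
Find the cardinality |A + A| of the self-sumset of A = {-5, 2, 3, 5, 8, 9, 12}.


A + A = {a + a' : a, a' ∈ A}; |A| = 7.
General bounds: 2|A| - 1 ≤ |A + A| ≤ |A|(|A|+1)/2, i.e. 13 ≤ |A + A| ≤ 28.
Lower bound 2|A|-1 is attained iff A is an arithmetic progression.
Enumerate sums a + a' for a ≤ a' (symmetric, so this suffices):
a = -5: -5+-5=-10, -5+2=-3, -5+3=-2, -5+5=0, -5+8=3, -5+9=4, -5+12=7
a = 2: 2+2=4, 2+3=5, 2+5=7, 2+8=10, 2+9=11, 2+12=14
a = 3: 3+3=6, 3+5=8, 3+8=11, 3+9=12, 3+12=15
a = 5: 5+5=10, 5+8=13, 5+9=14, 5+12=17
a = 8: 8+8=16, 8+9=17, 8+12=20
a = 9: 9+9=18, 9+12=21
a = 12: 12+12=24
Distinct sums: {-10, -3, -2, 0, 3, 4, 5, 6, 7, 8, 10, 11, 12, 13, 14, 15, 16, 17, 18, 20, 21, 24}
|A + A| = 22

|A + A| = 22


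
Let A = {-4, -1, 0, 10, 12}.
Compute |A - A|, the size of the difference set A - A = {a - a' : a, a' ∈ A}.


A - A = {a - a' : a, a' ∈ A}; |A| = 5.
Bounds: 2|A|-1 ≤ |A - A| ≤ |A|² - |A| + 1, i.e. 9 ≤ |A - A| ≤ 21.
Note: 0 ∈ A - A always (from a - a). The set is symmetric: if d ∈ A - A then -d ∈ A - A.
Enumerate nonzero differences d = a - a' with a > a' (then include -d):
Positive differences: {1, 2, 3, 4, 10, 11, 12, 13, 14, 16}
Full difference set: {0} ∪ (positive diffs) ∪ (negative diffs).
|A - A| = 1 + 2·10 = 21 (matches direct enumeration: 21).

|A - A| = 21
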